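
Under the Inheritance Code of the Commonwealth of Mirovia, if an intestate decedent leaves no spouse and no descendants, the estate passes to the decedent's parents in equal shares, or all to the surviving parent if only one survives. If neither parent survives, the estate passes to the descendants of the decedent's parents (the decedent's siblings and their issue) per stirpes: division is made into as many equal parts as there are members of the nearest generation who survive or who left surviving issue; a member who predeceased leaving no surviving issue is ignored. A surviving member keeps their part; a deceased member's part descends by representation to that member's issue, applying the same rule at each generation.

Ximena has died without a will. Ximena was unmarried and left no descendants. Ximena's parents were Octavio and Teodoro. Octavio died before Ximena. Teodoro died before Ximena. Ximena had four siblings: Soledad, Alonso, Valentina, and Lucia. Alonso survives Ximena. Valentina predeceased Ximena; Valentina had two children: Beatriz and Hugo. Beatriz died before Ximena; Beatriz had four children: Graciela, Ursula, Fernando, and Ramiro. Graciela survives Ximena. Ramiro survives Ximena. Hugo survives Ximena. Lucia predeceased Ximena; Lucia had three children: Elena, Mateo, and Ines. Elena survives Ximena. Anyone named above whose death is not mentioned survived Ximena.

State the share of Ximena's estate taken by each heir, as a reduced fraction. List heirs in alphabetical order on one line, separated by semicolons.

Alonso 1/4; Elena 1/12; Fernando 1/32; Graciela 1/32; Hugo 1/8; Ines 1/12; Mateo 1/12; Ramiro 1/32; Soledad 1/4; Ursula 1/32

Neither parent survives and there are no descendants, so the estate passes to Ximena's siblings and their issue per stirpes.
The estate is divided into 4 equal shares of 1/4 among Soledad, Alonso, Valentina, Lucia.
Soledad is living and takes 1/4.
Alonso is living and takes 1/4.
Valentina predeceased; the 1/4 allotted to Valentina's branch passes to Valentina's issue by representation.
The 1/4 is divided into 2 equal shares of 1/8 among Beatriz, Hugo.
Beatriz predeceased; the 1/8 allotted to Beatriz's branch passes to Beatriz's issue by representation.
The 1/8 is divided into 4 equal shares of 1/32 among Graciela, Ursula, Fernando, Ramiro.
Graciela is living and takes 1/32.
Ursula is living and takes 1/32.
Fernando is living and takes 1/32.
Ramiro is living and takes 1/32.
Hugo is living and takes 1/8.
Lucia predeceased; the 1/4 allotted to Lucia's branch passes to Lucia's issue by representation.
The 1/4 is divided into 3 equal shares of 1/12 among Elena, Mateo, Ines.
Elena is living and takes 1/12.
Mateo is living and takes 1/12.
Ines is living and takes 1/12.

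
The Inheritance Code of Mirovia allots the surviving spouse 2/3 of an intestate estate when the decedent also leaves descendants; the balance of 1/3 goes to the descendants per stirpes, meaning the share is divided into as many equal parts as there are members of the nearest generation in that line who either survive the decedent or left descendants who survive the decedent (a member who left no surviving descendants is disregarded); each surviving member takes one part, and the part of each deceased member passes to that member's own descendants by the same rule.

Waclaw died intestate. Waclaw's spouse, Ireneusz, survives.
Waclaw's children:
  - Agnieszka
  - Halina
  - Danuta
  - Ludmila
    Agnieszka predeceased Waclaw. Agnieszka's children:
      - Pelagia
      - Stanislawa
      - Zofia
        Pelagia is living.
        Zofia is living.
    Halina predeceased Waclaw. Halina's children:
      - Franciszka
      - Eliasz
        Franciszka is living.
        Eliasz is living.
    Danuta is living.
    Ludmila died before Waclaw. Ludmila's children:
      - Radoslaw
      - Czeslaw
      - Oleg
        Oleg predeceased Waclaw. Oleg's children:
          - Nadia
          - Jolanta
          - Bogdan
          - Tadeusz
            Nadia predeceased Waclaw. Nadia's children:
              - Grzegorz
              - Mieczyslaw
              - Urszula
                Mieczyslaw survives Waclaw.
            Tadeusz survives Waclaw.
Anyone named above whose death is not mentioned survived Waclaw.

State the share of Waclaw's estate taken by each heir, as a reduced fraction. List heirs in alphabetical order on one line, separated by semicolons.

Ireneusz, as surviving spouse, takes 2/3.
The remaining 1/3 passes to Waclaw's descendants per stirpes.
The 1/3 is divided into 4 equal shares of 1/12 among Agnieszka, Halina, Danuta, Ludmila.
Agnieszka predeceased; the 1/12 allotted to Agnieszka's branch passes to Agnieszka's issue by representation.
The 1/12 is divided into 3 equal shares of 1/36 among Pelagia, Stanislawa, Zofia.
Pelagia is living and takes 1/36.
Stanislawa is living and takes 1/36.
Zofia is living and takes 1/36.
Halina predeceased; the 1/12 allotted to Halina's branch passes to Halina's issue by representation.
The 1/12 is divided into 2 equal shares of 1/24 among Franciszka, Eliasz.
Franciszka is living and takes 1/24.
Eliasz is living and takes 1/24.
Danuta is living and takes 1/12.
Ludmila predeceased; the 1/12 allotted to Ludmila's branch passes to Ludmila's issue by representation.
The 1/12 is divided into 3 equal shares of 1/36 among Radoslaw, Czeslaw, Oleg.
Radoslaw is living and takes 1/36.
Czeslaw is living and takes 1/36.
Oleg predeceased; the 1/36 allotted to Oleg's branch passes to Oleg's issue by representation.
The 1/36 is divided into 4 equal shares of 1/144 among Nadia, Jolanta, Bogdan, Tadeusz.
Nadia predeceased; the 1/144 allotted to Nadia's branch passes to Nadia's issue by representation.
The 1/144 is divided into 3 equal shares of 1/432 among Grzegorz, Mieczyslaw, Urszula.
Grzegorz is living and takes 1/432.
Mieczyslaw is living and takes 1/432.
Urszula is living and takes 1/432.
Jolanta is living and takes 1/144.
Bogdan is living and takes 1/144.
Tadeusz is living and takes 1/144.

Bogdan 1/144; Czeslaw 1/36; Danuta 1/12; Eliasz 1/24; Franciszka 1/24; Grzegorz 1/432; Ireneusz 2/3; Jolanta 1/144; Mieczyslaw 1/432; Pelagia 1/36; Radoslaw 1/36; Stanislawa 1/36; Tadeusz 1/144; Urszula 1/432; Zofia 1/36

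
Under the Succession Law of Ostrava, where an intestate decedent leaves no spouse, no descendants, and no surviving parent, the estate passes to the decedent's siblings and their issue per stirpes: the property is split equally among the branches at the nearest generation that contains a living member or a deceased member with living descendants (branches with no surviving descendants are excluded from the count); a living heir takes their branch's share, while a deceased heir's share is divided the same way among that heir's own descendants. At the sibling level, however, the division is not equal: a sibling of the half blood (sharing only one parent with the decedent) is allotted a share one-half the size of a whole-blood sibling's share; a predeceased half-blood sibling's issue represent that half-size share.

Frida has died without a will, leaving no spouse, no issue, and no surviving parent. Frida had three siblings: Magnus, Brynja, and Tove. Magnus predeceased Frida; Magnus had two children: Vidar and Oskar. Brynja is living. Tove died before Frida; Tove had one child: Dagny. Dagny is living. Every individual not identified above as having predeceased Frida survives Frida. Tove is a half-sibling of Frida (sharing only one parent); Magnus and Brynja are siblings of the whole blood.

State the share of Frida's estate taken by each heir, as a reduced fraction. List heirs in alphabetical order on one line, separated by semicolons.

Brynja 2/5; Dagny 1/5; Oskar 1/5; Vidar 1/5

No spouse, descendants, or parent survives, so the estate passes to Frida's siblings per stirpes.
Half-blood siblings count for one-half the weight of whole-blood siblings at the initial division.
Dividing 1 in proportion to weights (total weight 5/2): Magnus (weight 1) → 2/5; Brynja (weight 1) → 2/5; Tove (weight 1/2) → 1/5.
Magnus predeceased; the 2/5 allotted to Magnus's branch passes to Magnus's issue by representation.
The 2/5 is divided into 2 equal shares of 1/5 among Vidar, Oskar.
Vidar is living and takes 1/5.
Oskar is living and takes 1/5.
Brynja is living and takes 2/5.
Tove predeceased; the 1/5 allotted to Tove's branch passes to Tove's issue by representation.
Dagny is the sole taker at this level and receives the full 1/5.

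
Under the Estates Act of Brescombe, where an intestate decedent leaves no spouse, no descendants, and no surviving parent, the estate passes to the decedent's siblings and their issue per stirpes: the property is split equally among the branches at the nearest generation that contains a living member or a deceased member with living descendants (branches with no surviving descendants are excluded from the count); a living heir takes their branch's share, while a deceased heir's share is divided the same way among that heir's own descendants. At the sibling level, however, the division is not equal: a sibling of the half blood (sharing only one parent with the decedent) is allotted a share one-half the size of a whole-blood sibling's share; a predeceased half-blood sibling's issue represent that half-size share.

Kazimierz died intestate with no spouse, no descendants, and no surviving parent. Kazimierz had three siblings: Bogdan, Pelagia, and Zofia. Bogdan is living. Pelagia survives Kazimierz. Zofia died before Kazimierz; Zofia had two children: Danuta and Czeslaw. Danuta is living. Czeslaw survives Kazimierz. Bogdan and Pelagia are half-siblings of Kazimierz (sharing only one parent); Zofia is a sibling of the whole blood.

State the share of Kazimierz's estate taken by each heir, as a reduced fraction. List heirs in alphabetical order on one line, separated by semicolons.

No spouse, descendants, or parent survives, so the estate passes to Kazimierz's siblings per stirpes.
Half-blood siblings count for one-half the weight of whole-blood siblings at the initial division.
Dividing 1 in proportion to weights (total weight 2): Bogdan (weight 1/2) → 1/4; Pelagia (weight 1/2) → 1/4; Zofia (weight 1) → 1/2.
Bogdan is living and takes 1/4.
Pelagia is living and takes 1/4.
Zofia predeceased; the 1/2 allotted to Zofia's branch passes to Zofia's issue by representation.
The 1/2 is divided into 2 equal shares of 1/4 among Danuta, Czeslaw.
Danuta is living and takes 1/4.
Czeslaw is living and takes 1/4.

Bogdan 1/4; Czeslaw 1/4; Danuta 1/4; Pelagia 1/4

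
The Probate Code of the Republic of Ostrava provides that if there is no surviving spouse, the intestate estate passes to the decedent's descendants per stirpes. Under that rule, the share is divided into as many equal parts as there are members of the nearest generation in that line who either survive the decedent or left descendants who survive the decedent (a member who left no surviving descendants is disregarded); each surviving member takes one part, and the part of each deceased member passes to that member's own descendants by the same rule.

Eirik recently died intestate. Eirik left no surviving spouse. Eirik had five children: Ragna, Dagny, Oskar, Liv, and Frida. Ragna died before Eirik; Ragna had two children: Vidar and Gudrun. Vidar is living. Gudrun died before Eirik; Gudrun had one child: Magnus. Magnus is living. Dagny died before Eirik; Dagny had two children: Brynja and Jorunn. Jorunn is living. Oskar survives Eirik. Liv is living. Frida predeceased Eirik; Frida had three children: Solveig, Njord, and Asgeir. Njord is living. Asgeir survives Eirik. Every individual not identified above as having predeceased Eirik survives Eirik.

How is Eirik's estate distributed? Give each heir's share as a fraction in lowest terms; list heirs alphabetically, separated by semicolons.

There is no surviving spouse, so the entire estate passes to Eirik's descendants per stirpes.
The estate is divided into 5 equal shares of 1/5 among Ragna, Dagny, Oskar, Liv, Frida.
Ragna predeceased; the 1/5 allotted to Ragna's branch passes to Ragna's issue by representation.
The 1/5 is divided into 2 equal shares of 1/10 among Vidar, Gudrun.
Vidar is living and takes 1/10.
Gudrun predeceased; the 1/10 allotted to Gudrun's branch passes to Gudrun's issue by representation.
Magnus is the sole taker at this level and receives the full 1/10.
Dagny predeceased; the 1/5 allotted to Dagny's branch passes to Dagny's issue by representation.
The 1/5 is divided into 2 equal shares of 1/10 among Brynja, Jorunn.
Brynja is living and takes 1/10.
Jorunn is living and takes 1/10.
Oskar is living and takes 1/5.
Liv is living and takes 1/5.
Frida predeceased; the 1/5 allotted to Frida's branch passes to Frida's issue by representation.
The 1/5 is divided into 3 equal shares of 1/15 among Solveig, Njord, Asgeir.
Solveig is living and takes 1/15.
Njord is living and takes 1/15.
Asgeir is living and takes 1/15.

Asgeir 1/15; Brynja 1/10; Jorunn 1/10; Liv 1/5; Magnus 1/10; Njord 1/15; Oskar 1/5; Solveig 1/15; Vidar 1/10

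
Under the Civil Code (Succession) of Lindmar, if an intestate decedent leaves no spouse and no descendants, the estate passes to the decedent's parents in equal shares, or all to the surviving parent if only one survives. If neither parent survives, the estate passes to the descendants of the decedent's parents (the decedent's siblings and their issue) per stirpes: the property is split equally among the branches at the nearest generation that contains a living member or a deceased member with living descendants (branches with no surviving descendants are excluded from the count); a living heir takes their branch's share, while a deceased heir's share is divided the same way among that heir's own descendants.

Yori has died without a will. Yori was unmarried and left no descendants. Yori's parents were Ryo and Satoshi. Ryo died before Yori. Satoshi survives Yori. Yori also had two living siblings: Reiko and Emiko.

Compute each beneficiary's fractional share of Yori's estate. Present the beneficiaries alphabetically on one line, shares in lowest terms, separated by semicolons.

Satoshi 1

Only one parent, Satoshi, survives, so Satoshi takes the entire estate. The siblings take nothing because a surviving parent has priority.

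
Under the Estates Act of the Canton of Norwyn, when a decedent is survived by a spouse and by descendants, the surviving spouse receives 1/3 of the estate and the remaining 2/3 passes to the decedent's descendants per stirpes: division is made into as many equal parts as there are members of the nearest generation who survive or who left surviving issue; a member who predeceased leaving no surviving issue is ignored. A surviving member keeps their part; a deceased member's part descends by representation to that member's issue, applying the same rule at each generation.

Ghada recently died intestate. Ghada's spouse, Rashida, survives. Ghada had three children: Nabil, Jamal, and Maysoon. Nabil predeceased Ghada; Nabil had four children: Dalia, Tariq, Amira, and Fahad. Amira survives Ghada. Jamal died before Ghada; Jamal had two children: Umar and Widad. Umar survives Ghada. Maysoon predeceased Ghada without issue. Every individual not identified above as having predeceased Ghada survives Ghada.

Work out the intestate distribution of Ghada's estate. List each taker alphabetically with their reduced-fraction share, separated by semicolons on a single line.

Amira 1/12; Dalia 1/12; Fahad 1/12; Rashida 1/3; Tariq 1/12; Umar 1/6; Widad 1/6

Rashida, as surviving spouse, takes 1/3.
The remaining 2/3 passes to Ghada's descendants per stirpes.
Maysoon left no surviving issue, so that branch lapses and is disregarded.
The 2/3 is divided into 2 equal shares of 1/3 among Nabil, Jamal.
Nabil predeceased; the 1/3 allotted to Nabil's branch passes to Nabil's issue by representation.
The 1/3 is divided into 4 equal shares of 1/12 among Dalia, Tariq, Amira, Fahad.
Dalia is living and takes 1/12.
Tariq is living and takes 1/12.
Amira is living and takes 1/12.
Fahad is living and takes 1/12.
Jamal predeceased; the 1/3 allotted to Jamal's branch passes to Jamal's issue by representation.
The 1/3 is divided into 2 equal shares of 1/6 among Umar, Widad.
Umar is living and takes 1/6.
Widad is living and takes 1/6.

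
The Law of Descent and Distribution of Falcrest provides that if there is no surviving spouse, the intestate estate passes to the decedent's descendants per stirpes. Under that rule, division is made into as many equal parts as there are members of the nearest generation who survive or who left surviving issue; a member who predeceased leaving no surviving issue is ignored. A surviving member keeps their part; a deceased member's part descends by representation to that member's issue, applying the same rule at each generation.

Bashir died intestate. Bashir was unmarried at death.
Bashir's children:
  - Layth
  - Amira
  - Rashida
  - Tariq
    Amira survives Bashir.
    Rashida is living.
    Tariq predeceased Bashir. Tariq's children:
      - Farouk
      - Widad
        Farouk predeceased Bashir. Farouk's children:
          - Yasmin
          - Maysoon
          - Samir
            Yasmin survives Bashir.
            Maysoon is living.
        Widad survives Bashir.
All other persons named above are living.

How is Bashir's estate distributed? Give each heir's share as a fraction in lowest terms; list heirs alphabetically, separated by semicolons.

Amira 1/4; Layth 1/4; Maysoon 1/24; Rashida 1/4; Samir 1/24; Widad 1/8; Yasmin 1/24

There is no surviving spouse, so the entire estate passes to Bashir's descendants per stirpes.
The estate is divided into 4 equal shares of 1/4 among Layth, Amira, Rashida, Tariq.
Layth is living and takes 1/4.
Amira is living and takes 1/4.
Rashida is living and takes 1/4.
Tariq predeceased; the 1/4 allotted to Tariq's branch passes to Tariq's issue by representation.
The 1/4 is divided into 2 equal shares of 1/8 among Farouk, Widad.
Farouk predeceased; the 1/8 allotted to Farouk's branch passes to Farouk's issue by representation.
The 1/8 is divided into 3 equal shares of 1/24 among Yasmin, Maysoon, Samir.
Yasmin is living and takes 1/24.
Maysoon is living and takes 1/24.
Samir is living and takes 1/24.
Widad is living and takes 1/8.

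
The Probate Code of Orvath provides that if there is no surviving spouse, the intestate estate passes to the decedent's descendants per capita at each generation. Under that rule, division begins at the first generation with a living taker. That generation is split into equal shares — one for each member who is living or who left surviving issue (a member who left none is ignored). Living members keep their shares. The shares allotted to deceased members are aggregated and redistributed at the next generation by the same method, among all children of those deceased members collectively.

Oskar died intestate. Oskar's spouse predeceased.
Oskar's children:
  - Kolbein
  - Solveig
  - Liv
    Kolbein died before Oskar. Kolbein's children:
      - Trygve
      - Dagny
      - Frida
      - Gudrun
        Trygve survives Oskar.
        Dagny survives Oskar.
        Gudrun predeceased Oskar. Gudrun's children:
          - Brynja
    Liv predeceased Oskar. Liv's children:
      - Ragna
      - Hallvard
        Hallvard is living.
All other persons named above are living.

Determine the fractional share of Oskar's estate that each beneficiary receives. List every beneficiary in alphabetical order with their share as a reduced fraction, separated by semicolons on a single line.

Brynja 1/9; Dagny 1/9; Frida 1/9; Hallvard 1/9; Ragna 1/9; Solveig 1/3; Trygve 1/9

There is no surviving spouse, so the entire estate passes to Oskar's descendants per capita at each generation.
At generation 1 (Kolbein, Solveig, Liv) there are 3 shares of (1)/3 = 1/3 each.
Living: Solveig — each takes 1/3.
Deceased: Kolbein and Liv. Their combined 2/3 is pooled and carried to generation 2.
At generation 2 (Trygve, Dagny, Frida, Gudrun, Ragna, Hallvard) there are 6 shares of (2/3)/6 = 1/9 each.
Living: Trygve, Dagny, Frida, Ragna, and Hallvard — each takes 1/9.
Deceased: Gudrun. That 1/9 share is carried to generation 3.
At generation 3 (Brynja) there are 1 shares of (1/9)/1 = 1/9 each.
Living: Brynja — each takes 1/9.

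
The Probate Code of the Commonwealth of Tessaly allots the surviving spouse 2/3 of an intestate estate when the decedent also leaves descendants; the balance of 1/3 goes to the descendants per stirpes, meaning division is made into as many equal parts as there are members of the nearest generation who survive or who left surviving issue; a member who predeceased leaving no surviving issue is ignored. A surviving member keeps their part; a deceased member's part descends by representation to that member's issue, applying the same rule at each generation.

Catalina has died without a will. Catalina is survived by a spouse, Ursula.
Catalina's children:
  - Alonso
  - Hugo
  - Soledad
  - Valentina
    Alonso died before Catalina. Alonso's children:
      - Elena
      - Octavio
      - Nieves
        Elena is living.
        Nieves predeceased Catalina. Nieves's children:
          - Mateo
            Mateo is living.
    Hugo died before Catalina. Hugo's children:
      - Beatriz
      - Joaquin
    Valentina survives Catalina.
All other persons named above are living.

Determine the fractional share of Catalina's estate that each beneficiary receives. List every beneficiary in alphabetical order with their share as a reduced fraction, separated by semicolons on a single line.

Ursula, as surviving spouse, takes 2/3.
The remaining 1/3 passes to Catalina's descendants per stirpes.
The 1/3 is divided into 4 equal shares of 1/12 among Alonso, Hugo, Soledad, Valentina.
Alonso predeceased; the 1/12 allotted to Alonso's branch passes to Alonso's issue by representation.
The 1/12 is divided into 3 equal shares of 1/36 among Elena, Octavio, Nieves.
Elena is living and takes 1/36.
Octavio is living and takes 1/36.
Nieves predeceased; the 1/36 allotted to Nieves's branch passes to Nieves's issue by representation.
Mateo is the sole taker at this level and receives the full 1/36.
Hugo predeceased; the 1/12 allotted to Hugo's branch passes to Hugo's issue by representation.
The 1/12 is divided into 2 equal shares of 1/24 among Beatriz, Joaquin.
Beatriz is living and takes 1/24.
Joaquin is living and takes 1/24.
Soledad is living and takes 1/12.
Valentina is living and takes 1/12.

Beatriz 1/24; Elena 1/36; Joaquin 1/24; Mateo 1/36; Octavio 1/36; Soledad 1/12; Ursula 2/3; Valentina 1/12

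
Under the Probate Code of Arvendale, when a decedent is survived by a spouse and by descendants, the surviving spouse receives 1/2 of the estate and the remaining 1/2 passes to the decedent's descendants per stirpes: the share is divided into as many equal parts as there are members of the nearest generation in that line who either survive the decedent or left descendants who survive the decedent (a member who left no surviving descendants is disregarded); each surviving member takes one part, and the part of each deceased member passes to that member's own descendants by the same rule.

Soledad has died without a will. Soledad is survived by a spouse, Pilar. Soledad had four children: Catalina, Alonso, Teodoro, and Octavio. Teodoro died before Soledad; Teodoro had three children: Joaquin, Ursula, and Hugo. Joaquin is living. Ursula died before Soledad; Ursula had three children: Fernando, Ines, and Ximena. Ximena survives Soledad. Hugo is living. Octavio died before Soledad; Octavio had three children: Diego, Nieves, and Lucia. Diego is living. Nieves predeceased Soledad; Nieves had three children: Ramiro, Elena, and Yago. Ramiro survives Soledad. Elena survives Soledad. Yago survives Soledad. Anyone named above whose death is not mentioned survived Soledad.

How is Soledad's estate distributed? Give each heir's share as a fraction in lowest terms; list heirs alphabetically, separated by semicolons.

Pilar, as surviving spouse, takes 1/2.
The remaining 1/2 passes to Soledad's descendants per stirpes.
The 1/2 is divided into 4 equal shares of 1/8 among Catalina, Alonso, Teodoro, Octavio.
Catalina is living and takes 1/8.
Alonso is living and takes 1/8.
Teodoro predeceased; the 1/8 allotted to Teodoro's branch passes to Teodoro's issue by representation.
The 1/8 is divided into 3 equal shares of 1/24 among Joaquin, Ursula, Hugo.
Joaquin is living and takes 1/24.
Ursula predeceased; the 1/24 allotted to Ursula's branch passes to Ursula's issue by representation.
The 1/24 is divided into 3 equal shares of 1/72 among Fernando, Ines, Ximena.
Fernando is living and takes 1/72.
Ines is living and takes 1/72.
Ximena is living and takes 1/72.
Hugo is living and takes 1/24.
Octavio predeceased; the 1/8 allotted to Octavio's branch passes to Octavio's issue by representation.
The 1/8 is divided into 3 equal shares of 1/24 among Diego, Nieves, Lucia.
Diego is living and takes 1/24.
Nieves predeceased; the 1/24 allotted to Nieves's branch passes to Nieves's issue by representation.
The 1/24 is divided into 3 equal shares of 1/72 among Ramiro, Elena, Yago.
Ramiro is living and takes 1/72.
Elena is living and takes 1/72.
Yago is living and takes 1/72.
Lucia is living and takes 1/24.

Alonso 1/8; Catalina 1/8; Diego 1/24; Elena 1/72; Fernando 1/72; Hugo 1/24; Ines 1/72; Joaquin 1/24; Lucia 1/24; Pilar 1/2; Ramiro 1/72; Ximena 1/72; Yago 1/72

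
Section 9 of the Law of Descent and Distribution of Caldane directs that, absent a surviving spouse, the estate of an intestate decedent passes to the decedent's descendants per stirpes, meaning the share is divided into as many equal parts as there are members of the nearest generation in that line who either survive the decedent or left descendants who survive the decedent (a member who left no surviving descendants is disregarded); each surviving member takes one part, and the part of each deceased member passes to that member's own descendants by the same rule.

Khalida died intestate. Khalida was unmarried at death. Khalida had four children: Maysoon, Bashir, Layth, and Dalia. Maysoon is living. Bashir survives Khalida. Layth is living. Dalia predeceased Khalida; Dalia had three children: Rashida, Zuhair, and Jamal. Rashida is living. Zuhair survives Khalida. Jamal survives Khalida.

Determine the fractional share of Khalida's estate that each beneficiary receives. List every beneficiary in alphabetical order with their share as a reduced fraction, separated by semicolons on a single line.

There is no surviving spouse, so the entire estate passes to Khalida's descendants per stirpes.
The estate is divided into 4 equal shares of 1/4 among Maysoon, Bashir, Layth, Dalia.
Maysoon is living and takes 1/4.
Bashir is living and takes 1/4.
Layth is living and takes 1/4.
Dalia predeceased; the 1/4 allotted to Dalia's branch passes to Dalia's issue by representation.
The 1/4 is divided into 3 equal shares of 1/12 among Rashida, Zuhair, Jamal.
Rashida is living and takes 1/12.
Zuhair is living and takes 1/12.
Jamal is living and takes 1/12.

Bashir 1/4; Jamal 1/12; Layth 1/4; Maysoon 1/4; Rashida 1/12; Zuhair 1/12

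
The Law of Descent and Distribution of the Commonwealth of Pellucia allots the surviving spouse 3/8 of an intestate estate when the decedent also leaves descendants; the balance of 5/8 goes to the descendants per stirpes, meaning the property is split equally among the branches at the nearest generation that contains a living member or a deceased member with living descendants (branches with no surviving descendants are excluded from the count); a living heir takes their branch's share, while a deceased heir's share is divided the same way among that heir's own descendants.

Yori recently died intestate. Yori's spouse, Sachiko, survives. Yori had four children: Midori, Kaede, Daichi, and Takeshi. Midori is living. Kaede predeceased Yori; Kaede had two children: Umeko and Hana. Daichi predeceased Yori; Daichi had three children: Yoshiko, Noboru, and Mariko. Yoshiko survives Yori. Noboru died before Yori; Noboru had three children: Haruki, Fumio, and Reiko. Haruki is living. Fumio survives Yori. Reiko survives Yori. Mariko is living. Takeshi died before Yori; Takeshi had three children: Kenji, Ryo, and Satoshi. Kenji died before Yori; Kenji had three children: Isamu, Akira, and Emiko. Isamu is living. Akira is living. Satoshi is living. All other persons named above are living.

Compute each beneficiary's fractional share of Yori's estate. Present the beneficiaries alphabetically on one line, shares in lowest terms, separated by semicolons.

Akira 5/288; Emiko 5/288; Fumio 5/288; Hana 5/64; Haruki 5/288; Isamu 5/288; Mariko 5/96; Midori 5/32; Reiko 5/288; Ryo 5/96; Sachiko 3/8; Satoshi 5/96; Umeko 5/64; Yoshiko 5/96

Sachiko, as surviving spouse, takes 3/8.
The remaining 5/8 passes to Yori's descendants per stirpes.
The 5/8 is divided into 4 equal shares of 5/32 among Midori, Kaede, Daichi, Takeshi.
Midori is living and takes 5/32.
Kaede predeceased; the 5/32 allotted to Kaede's branch passes to Kaede's issue by representation.
The 5/32 is divided into 2 equal shares of 5/64 among Umeko, Hana.
Umeko is living and takes 5/64.
Hana is living and takes 5/64.
Daichi predeceased; the 5/32 allotted to Daichi's branch passes to Daichi's issue by representation.
The 5/32 is divided into 3 equal shares of 5/96 among Yoshiko, Noboru, Mariko.
Yoshiko is living and takes 5/96.
Noboru predeceased; the 5/96 allotted to Noboru's branch passes to Noboru's issue by representation.
The 5/96 is divided into 3 equal shares of 5/288 among Haruki, Fumio, Reiko.
Haruki is living and takes 5/288.
Fumio is living and takes 5/288.
Reiko is living and takes 5/288.
Mariko is living and takes 5/96.
Takeshi predeceased; the 5/32 allotted to Takeshi's branch passes to Takeshi's issue by representation.
The 5/32 is divided into 3 equal shares of 5/96 among Kenji, Ryo, Satoshi.
Kenji predeceased; the 5/96 allotted to Kenji's branch passes to Kenji's issue by representation.
The 5/96 is divided into 3 equal shares of 5/288 among Isamu, Akira, Emiko.
Isamu is living and takes 5/288.
Akira is living and takes 5/288.
Emiko is living and takes 5/288.
Ryo is living and takes 5/96.
Satoshi is living and takes 5/96.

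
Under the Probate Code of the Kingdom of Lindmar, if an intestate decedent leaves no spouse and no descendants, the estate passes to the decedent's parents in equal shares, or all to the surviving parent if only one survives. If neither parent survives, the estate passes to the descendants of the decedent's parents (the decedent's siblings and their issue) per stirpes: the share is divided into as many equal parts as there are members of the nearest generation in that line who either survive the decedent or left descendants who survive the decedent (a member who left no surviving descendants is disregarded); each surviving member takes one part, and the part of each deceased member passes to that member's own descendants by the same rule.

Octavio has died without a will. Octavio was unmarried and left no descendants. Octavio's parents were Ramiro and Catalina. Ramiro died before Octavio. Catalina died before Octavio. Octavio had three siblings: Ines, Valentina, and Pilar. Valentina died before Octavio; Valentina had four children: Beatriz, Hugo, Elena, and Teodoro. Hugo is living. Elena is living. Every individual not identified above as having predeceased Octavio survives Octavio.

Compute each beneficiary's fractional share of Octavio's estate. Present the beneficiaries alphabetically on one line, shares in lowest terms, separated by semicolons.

Neither parent survives and there are no descendants, so the estate passes to Octavio's siblings and their issue per stirpes.
The estate is divided into 3 equal shares of 1/3 among Ines, Valentina, Pilar.
Ines is living and takes 1/3.
Valentina predeceased; the 1/3 allotted to Valentina's branch passes to Valentina's issue by representation.
The 1/3 is divided into 4 equal shares of 1/12 among Beatriz, Hugo, Elena, Teodoro.
Beatriz is living and takes 1/12.
Hugo is living and takes 1/12.
Elena is living and takes 1/12.
Teodoro is living and takes 1/12.
Pilar is living and takes 1/3.

Beatriz 1/12; Elena 1/12; Hugo 1/12; Ines 1/3; Pilar 1/3; Teodoro 1/12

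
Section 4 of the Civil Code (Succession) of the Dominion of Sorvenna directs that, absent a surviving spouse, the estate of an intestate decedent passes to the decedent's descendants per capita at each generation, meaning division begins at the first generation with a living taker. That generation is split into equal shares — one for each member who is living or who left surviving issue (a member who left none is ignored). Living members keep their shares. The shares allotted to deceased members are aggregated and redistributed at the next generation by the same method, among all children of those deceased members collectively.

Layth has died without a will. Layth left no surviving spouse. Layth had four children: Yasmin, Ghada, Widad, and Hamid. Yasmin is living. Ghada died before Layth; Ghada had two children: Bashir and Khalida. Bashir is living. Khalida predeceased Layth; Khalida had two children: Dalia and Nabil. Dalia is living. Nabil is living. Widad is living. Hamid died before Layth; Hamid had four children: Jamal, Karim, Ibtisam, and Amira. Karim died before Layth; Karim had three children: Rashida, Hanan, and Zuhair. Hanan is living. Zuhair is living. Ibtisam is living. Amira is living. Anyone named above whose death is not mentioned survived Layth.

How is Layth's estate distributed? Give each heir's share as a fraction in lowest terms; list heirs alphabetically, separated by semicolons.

Amira 1/12; Bashir 1/12; Dalia 1/30; Hanan 1/30; Ibtisam 1/12; Jamal 1/12; Nabil 1/30; Rashida 1/30; Widad 1/4; Yasmin 1/4; Zuhair 1/30

There is no surviving spouse, so the entire estate passes to Layth's descendants per capita at each generation.
At generation 1 (Yasmin, Ghada, Widad, Hamid) there are 4 shares of (1)/4 = 1/4 each.
Living: Yasmin and Widad — each takes 1/4.
Deceased: Ghada and Hamid. Their combined 1/2 is pooled and carried to generation 2.
At generation 2 (Bashir, Khalida, Jamal, Karim, Ibtisam, Amira) there are 6 shares of (1/2)/6 = 1/12 each.
Living: Bashir, Jamal, Ibtisam, and Amira — each takes 1/12.
Deceased: Khalida and Karim. Their combined 1/6 is pooled and carried to generation 3.
At generation 3 (Dalia, Nabil, Rashida, Hanan, Zuhair) there are 5 shares of (1/6)/5 = 1/30 each.
Living: Dalia, Nabil, Rashida, Hanan, and Zuhair — each takes 1/30.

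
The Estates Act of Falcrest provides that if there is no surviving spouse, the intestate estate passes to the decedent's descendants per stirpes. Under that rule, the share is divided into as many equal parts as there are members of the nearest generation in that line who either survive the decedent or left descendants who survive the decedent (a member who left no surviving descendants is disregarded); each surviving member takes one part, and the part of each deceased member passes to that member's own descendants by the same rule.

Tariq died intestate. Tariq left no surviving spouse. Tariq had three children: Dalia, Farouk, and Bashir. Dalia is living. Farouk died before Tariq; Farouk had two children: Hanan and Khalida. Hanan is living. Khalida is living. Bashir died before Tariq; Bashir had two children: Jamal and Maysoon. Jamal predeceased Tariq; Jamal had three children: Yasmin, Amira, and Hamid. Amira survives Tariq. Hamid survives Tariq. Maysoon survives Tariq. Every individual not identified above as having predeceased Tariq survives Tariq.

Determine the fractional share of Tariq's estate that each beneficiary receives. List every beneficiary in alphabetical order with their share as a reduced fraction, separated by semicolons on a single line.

There is no surviving spouse, so the entire estate passes to Tariq's descendants per stirpes.
The estate is divided into 3 equal shares of 1/3 among Dalia, Farouk, Bashir.
Dalia is living and takes 1/3.
Farouk predeceased; the 1/3 allotted to Farouk's branch passes to Farouk's issue by representation.
The 1/3 is divided into 2 equal shares of 1/6 among Hanan, Khalida.
Hanan is living and takes 1/6.
Khalida is living and takes 1/6.
Bashir predeceased; the 1/3 allotted to Bashir's branch passes to Bashir's issue by representation.
The 1/3 is divided into 2 equal shares of 1/6 among Jamal, Maysoon.
Jamal predeceased; the 1/6 allotted to Jamal's branch passes to Jamal's issue by representation.
The 1/6 is divided into 3 equal shares of 1/18 among Yasmin, Amira, Hamid.
Yasmin is living and takes 1/18.
Amira is living and takes 1/18.
Hamid is living and takes 1/18.
Maysoon is living and takes 1/6.

Amira 1/18; Dalia 1/3; Hamid 1/18; Hanan 1/6; Khalida 1/6; Maysoon 1/6; Yasmin 1/18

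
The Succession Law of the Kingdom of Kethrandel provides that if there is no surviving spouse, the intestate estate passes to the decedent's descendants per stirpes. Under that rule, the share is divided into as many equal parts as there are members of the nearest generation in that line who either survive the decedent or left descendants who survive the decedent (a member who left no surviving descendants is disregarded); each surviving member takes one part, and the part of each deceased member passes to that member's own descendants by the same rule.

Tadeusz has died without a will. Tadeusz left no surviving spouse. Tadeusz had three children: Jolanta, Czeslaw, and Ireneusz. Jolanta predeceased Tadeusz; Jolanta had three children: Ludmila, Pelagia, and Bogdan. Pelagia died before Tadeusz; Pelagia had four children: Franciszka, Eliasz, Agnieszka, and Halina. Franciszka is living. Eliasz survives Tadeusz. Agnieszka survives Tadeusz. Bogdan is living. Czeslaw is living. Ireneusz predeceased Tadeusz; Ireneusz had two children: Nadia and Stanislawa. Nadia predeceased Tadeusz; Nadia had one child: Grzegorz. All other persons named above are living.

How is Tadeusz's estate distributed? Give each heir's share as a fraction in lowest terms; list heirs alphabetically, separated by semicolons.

Agnieszka 1/36; Bogdan 1/9; Czeslaw 1/3; Eliasz 1/36; Franciszka 1/36; Grzegorz 1/6; Halina 1/36; Ludmila 1/9; Stanislawa 1/6

There is no surviving spouse, so the entire estate passes to Tadeusz's descendants per stirpes.
The estate is divided into 3 equal shares of 1/3 among Jolanta, Czeslaw, Ireneusz.
Jolanta predeceased; the 1/3 allotted to Jolanta's branch passes to Jolanta's issue by representation.
The 1/3 is divided into 3 equal shares of 1/9 among Ludmila, Pelagia, Bogdan.
Ludmila is living and takes 1/9.
Pelagia predeceased; the 1/9 allotted to Pelagia's branch passes to Pelagia's issue by representation.
The 1/9 is divided into 4 equal shares of 1/36 among Franciszka, Eliasz, Agnieszka, Halina.
Franciszka is living and takes 1/36.
Eliasz is living and takes 1/36.
Agnieszka is living and takes 1/36.
Halina is living and takes 1/36.
Bogdan is living and takes 1/9.
Czeslaw is living and takes 1/3.
Ireneusz predeceased; the 1/3 allotted to Ireneusz's branch passes to Ireneusz's issue by representation.
The 1/3 is divided into 2 equal shares of 1/6 among Nadia, Stanislawa.
Nadia predeceased; the 1/6 allotted to Nadia's branch passes to Nadia's issue by representation.
Grzegorz is the sole taker at this level and receives the full 1/6.
Stanislawa is living and takes 1/6.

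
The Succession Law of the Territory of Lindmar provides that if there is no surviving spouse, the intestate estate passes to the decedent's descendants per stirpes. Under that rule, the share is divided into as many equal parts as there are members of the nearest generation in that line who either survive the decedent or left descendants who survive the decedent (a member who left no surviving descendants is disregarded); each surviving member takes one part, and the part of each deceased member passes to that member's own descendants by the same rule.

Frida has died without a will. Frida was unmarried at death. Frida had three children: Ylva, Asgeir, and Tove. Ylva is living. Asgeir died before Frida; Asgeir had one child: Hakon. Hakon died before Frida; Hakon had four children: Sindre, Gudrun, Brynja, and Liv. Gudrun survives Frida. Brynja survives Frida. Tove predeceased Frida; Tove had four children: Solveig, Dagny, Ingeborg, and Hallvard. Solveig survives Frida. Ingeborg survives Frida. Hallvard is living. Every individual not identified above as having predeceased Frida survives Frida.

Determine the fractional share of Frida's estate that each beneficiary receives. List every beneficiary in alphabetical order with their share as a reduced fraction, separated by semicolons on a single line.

Brynja 1/12; Dagny 1/12; Gudrun 1/12; Hallvard 1/12; Ingeborg 1/12; Liv 1/12; Sindre 1/12; Solveig 1/12; Ylva 1/3

There is no surviving spouse, so the entire estate passes to Frida's descendants per stirpes.
The estate is divided into 3 equal shares of 1/3 among Ylva, Asgeir, Tove.
Ylva is living and takes 1/3.
Asgeir predeceased; the 1/3 allotted to Asgeir's branch passes to Asgeir's issue by representation.
Hakon's line is the sole branch at this level, so the full 1/3 passes to Hakon's issue by representation.
The 1/3 is divided into 4 equal shares of 1/12 among Sindre, Gudrun, Brynja, Liv.
Sindre is living and takes 1/12.
Gudrun is living and takes 1/12.
Brynja is living and takes 1/12.
Liv is living and takes 1/12.
Tove predeceased; the 1/3 allotted to Tove's branch passes to Tove's issue by representation.
The 1/3 is divided into 4 equal shares of 1/12 among Solveig, Dagny, Ingeborg, Hallvard.
Solveig is living and takes 1/12.
Dagny is living and takes 1/12.
Ingeborg is living and takes 1/12.
Hallvard is living and takes 1/12.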